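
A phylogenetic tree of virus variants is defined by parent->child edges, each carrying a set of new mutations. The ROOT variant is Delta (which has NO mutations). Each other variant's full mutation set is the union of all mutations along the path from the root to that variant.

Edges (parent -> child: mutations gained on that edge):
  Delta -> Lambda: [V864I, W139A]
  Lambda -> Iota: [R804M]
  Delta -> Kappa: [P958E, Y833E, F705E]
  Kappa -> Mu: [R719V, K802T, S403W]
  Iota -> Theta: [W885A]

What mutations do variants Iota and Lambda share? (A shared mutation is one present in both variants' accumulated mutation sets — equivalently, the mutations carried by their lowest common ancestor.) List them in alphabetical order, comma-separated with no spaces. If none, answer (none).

Answer: V864I,W139A

Derivation:
Accumulating mutations along path to Iota:
  At Delta: gained [] -> total []
  At Lambda: gained ['V864I', 'W139A'] -> total ['V864I', 'W139A']
  At Iota: gained ['R804M'] -> total ['R804M', 'V864I', 'W139A']
Mutations(Iota) = ['R804M', 'V864I', 'W139A']
Accumulating mutations along path to Lambda:
  At Delta: gained [] -> total []
  At Lambda: gained ['V864I', 'W139A'] -> total ['V864I', 'W139A']
Mutations(Lambda) = ['V864I', 'W139A']
Intersection: ['R804M', 'V864I', 'W139A'] ∩ ['V864I', 'W139A'] = ['V864I', 'W139A']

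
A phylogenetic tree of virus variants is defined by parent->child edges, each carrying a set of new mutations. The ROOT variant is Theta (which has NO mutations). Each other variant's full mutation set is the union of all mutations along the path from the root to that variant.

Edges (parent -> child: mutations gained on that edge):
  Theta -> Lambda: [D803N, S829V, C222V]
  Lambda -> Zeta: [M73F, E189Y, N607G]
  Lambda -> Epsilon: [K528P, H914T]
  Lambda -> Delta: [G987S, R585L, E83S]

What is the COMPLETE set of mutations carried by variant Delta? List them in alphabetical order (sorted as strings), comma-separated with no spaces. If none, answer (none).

At Theta: gained [] -> total []
At Lambda: gained ['D803N', 'S829V', 'C222V'] -> total ['C222V', 'D803N', 'S829V']
At Delta: gained ['G987S', 'R585L', 'E83S'] -> total ['C222V', 'D803N', 'E83S', 'G987S', 'R585L', 'S829V']

Answer: C222V,D803N,E83S,G987S,R585L,S829V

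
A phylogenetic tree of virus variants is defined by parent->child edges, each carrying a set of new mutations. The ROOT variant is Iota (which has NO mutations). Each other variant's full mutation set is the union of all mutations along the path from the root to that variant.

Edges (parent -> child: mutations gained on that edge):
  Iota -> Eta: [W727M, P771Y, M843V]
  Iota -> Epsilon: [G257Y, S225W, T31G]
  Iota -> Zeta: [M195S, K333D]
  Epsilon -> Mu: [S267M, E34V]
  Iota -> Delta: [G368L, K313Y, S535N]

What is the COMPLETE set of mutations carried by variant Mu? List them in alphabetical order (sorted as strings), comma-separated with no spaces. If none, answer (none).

At Iota: gained [] -> total []
At Epsilon: gained ['G257Y', 'S225W', 'T31G'] -> total ['G257Y', 'S225W', 'T31G']
At Mu: gained ['S267M', 'E34V'] -> total ['E34V', 'G257Y', 'S225W', 'S267M', 'T31G']

Answer: E34V,G257Y,S225W,S267M,T31G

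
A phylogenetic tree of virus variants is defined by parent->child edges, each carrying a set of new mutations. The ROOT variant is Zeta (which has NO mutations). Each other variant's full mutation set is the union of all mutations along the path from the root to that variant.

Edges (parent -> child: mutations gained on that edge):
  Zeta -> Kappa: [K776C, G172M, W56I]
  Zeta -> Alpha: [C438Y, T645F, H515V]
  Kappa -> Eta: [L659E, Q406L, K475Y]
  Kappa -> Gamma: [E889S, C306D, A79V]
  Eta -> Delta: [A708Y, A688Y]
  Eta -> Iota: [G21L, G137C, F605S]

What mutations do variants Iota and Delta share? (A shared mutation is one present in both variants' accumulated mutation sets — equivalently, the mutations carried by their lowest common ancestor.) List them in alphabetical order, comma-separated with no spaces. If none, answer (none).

Answer: G172M,K475Y,K776C,L659E,Q406L,W56I

Derivation:
Accumulating mutations along path to Iota:
  At Zeta: gained [] -> total []
  At Kappa: gained ['K776C', 'G172M', 'W56I'] -> total ['G172M', 'K776C', 'W56I']
  At Eta: gained ['L659E', 'Q406L', 'K475Y'] -> total ['G172M', 'K475Y', 'K776C', 'L659E', 'Q406L', 'W56I']
  At Iota: gained ['G21L', 'G137C', 'F605S'] -> total ['F605S', 'G137C', 'G172M', 'G21L', 'K475Y', 'K776C', 'L659E', 'Q406L', 'W56I']
Mutations(Iota) = ['F605S', 'G137C', 'G172M', 'G21L', 'K475Y', 'K776C', 'L659E', 'Q406L', 'W56I']
Accumulating mutations along path to Delta:
  At Zeta: gained [] -> total []
  At Kappa: gained ['K776C', 'G172M', 'W56I'] -> total ['G172M', 'K776C', 'W56I']
  At Eta: gained ['L659E', 'Q406L', 'K475Y'] -> total ['G172M', 'K475Y', 'K776C', 'L659E', 'Q406L', 'W56I']
  At Delta: gained ['A708Y', 'A688Y'] -> total ['A688Y', 'A708Y', 'G172M', 'K475Y', 'K776C', 'L659E', 'Q406L', 'W56I']
Mutations(Delta) = ['A688Y', 'A708Y', 'G172M', 'K475Y', 'K776C', 'L659E', 'Q406L', 'W56I']
Intersection: ['F605S', 'G137C', 'G172M', 'G21L', 'K475Y', 'K776C', 'L659E', 'Q406L', 'W56I'] ∩ ['A688Y', 'A708Y', 'G172M', 'K475Y', 'K776C', 'L659E', 'Q406L', 'W56I'] = ['G172M', 'K475Y', 'K776C', 'L659E', 'Q406L', 'W56I']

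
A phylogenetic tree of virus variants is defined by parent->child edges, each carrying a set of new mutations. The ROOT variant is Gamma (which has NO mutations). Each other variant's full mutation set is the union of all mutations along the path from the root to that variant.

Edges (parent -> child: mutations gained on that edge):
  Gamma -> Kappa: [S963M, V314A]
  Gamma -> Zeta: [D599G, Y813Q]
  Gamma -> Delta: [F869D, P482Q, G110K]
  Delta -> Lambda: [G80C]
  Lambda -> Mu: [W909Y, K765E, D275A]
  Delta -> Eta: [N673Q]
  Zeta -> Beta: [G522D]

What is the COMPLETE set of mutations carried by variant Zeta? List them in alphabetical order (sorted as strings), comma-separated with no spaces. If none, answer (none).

Answer: D599G,Y813Q

Derivation:
At Gamma: gained [] -> total []
At Zeta: gained ['D599G', 'Y813Q'] -> total ['D599G', 'Y813Q']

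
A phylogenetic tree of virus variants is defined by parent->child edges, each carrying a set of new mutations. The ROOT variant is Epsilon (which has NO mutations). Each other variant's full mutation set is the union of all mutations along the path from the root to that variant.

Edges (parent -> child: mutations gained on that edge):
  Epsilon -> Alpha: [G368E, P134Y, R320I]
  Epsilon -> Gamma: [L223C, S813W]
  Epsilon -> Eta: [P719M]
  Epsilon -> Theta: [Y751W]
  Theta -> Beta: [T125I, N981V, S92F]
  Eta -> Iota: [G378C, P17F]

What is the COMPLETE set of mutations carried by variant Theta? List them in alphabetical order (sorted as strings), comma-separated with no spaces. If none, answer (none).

At Epsilon: gained [] -> total []
At Theta: gained ['Y751W'] -> total ['Y751W']

Answer: Y751W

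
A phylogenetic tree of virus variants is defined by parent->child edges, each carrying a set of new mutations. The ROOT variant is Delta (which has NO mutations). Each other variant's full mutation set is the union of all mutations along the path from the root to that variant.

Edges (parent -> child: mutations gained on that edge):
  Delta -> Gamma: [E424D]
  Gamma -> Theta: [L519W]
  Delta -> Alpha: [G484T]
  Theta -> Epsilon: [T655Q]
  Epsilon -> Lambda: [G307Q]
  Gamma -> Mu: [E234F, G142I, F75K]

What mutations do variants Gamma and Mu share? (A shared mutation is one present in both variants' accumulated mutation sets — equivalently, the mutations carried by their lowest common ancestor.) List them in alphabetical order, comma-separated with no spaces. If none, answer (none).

Answer: E424D

Derivation:
Accumulating mutations along path to Gamma:
  At Delta: gained [] -> total []
  At Gamma: gained ['E424D'] -> total ['E424D']
Mutations(Gamma) = ['E424D']
Accumulating mutations along path to Mu:
  At Delta: gained [] -> total []
  At Gamma: gained ['E424D'] -> total ['E424D']
  At Mu: gained ['E234F', 'G142I', 'F75K'] -> total ['E234F', 'E424D', 'F75K', 'G142I']
Mutations(Mu) = ['E234F', 'E424D', 'F75K', 'G142I']
Intersection: ['E424D'] ∩ ['E234F', 'E424D', 'F75K', 'G142I'] = ['E424D']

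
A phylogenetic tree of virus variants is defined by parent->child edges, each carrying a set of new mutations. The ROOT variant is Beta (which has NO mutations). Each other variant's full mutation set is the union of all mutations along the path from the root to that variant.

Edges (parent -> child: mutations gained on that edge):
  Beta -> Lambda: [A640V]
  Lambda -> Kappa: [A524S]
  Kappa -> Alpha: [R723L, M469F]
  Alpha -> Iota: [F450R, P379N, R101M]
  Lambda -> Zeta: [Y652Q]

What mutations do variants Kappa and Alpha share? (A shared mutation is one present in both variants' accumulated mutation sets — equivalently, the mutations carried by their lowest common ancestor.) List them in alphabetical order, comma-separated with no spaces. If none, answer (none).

Answer: A524S,A640V

Derivation:
Accumulating mutations along path to Kappa:
  At Beta: gained [] -> total []
  At Lambda: gained ['A640V'] -> total ['A640V']
  At Kappa: gained ['A524S'] -> total ['A524S', 'A640V']
Mutations(Kappa) = ['A524S', 'A640V']
Accumulating mutations along path to Alpha:
  At Beta: gained [] -> total []
  At Lambda: gained ['A640V'] -> total ['A640V']
  At Kappa: gained ['A524S'] -> total ['A524S', 'A640V']
  At Alpha: gained ['R723L', 'M469F'] -> total ['A524S', 'A640V', 'M469F', 'R723L']
Mutations(Alpha) = ['A524S', 'A640V', 'M469F', 'R723L']
Intersection: ['A524S', 'A640V'] ∩ ['A524S', 'A640V', 'M469F', 'R723L'] = ['A524S', 'A640V']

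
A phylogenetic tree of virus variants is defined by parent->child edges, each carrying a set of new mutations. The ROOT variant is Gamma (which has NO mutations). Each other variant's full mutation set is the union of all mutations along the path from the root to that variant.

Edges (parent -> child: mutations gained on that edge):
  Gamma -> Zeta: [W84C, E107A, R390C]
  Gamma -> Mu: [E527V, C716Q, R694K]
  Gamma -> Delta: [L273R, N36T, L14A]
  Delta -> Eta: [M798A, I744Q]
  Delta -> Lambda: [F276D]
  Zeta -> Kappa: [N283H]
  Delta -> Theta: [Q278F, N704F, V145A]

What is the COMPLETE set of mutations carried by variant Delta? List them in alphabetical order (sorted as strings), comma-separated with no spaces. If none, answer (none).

At Gamma: gained [] -> total []
At Delta: gained ['L273R', 'N36T', 'L14A'] -> total ['L14A', 'L273R', 'N36T']

Answer: L14A,L273R,N36T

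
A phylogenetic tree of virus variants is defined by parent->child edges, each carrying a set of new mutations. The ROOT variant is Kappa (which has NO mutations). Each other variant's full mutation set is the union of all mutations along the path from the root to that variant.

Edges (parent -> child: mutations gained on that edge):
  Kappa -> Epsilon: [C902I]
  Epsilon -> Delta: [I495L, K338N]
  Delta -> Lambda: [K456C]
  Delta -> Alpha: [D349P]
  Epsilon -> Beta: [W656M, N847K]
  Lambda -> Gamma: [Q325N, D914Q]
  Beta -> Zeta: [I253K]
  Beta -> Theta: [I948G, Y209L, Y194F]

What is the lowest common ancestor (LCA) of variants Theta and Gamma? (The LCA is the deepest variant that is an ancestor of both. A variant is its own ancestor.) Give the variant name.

Path from root to Theta: Kappa -> Epsilon -> Beta -> Theta
  ancestors of Theta: {Kappa, Epsilon, Beta, Theta}
Path from root to Gamma: Kappa -> Epsilon -> Delta -> Lambda -> Gamma
  ancestors of Gamma: {Kappa, Epsilon, Delta, Lambda, Gamma}
Common ancestors: {Kappa, Epsilon}
Walk up from Gamma: Gamma (not in ancestors of Theta), Lambda (not in ancestors of Theta), Delta (not in ancestors of Theta), Epsilon (in ancestors of Theta), Kappa (in ancestors of Theta)
Deepest common ancestor (LCA) = Epsilon

Answer: Epsilon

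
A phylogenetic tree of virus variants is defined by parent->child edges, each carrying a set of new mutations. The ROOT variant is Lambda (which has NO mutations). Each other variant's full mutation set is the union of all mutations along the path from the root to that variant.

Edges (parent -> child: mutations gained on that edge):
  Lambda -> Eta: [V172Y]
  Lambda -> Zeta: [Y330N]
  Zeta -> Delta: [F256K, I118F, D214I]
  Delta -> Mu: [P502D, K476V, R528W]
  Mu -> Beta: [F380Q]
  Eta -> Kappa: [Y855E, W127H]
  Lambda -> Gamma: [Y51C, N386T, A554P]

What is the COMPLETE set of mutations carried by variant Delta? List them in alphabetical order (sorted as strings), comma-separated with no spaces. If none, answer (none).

At Lambda: gained [] -> total []
At Zeta: gained ['Y330N'] -> total ['Y330N']
At Delta: gained ['F256K', 'I118F', 'D214I'] -> total ['D214I', 'F256K', 'I118F', 'Y330N']

Answer: D214I,F256K,I118F,Y330N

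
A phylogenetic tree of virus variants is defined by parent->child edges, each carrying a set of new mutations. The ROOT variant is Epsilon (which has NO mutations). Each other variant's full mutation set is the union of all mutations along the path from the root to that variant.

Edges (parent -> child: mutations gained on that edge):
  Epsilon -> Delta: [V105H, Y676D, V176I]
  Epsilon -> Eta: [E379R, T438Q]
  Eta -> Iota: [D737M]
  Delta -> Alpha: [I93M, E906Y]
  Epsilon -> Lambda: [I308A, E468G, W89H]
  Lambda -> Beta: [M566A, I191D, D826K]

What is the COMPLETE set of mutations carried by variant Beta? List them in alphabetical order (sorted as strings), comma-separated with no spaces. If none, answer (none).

Answer: D826K,E468G,I191D,I308A,M566A,W89H

Derivation:
At Epsilon: gained [] -> total []
At Lambda: gained ['I308A', 'E468G', 'W89H'] -> total ['E468G', 'I308A', 'W89H']
At Beta: gained ['M566A', 'I191D', 'D826K'] -> total ['D826K', 'E468G', 'I191D', 'I308A', 'M566A', 'W89H']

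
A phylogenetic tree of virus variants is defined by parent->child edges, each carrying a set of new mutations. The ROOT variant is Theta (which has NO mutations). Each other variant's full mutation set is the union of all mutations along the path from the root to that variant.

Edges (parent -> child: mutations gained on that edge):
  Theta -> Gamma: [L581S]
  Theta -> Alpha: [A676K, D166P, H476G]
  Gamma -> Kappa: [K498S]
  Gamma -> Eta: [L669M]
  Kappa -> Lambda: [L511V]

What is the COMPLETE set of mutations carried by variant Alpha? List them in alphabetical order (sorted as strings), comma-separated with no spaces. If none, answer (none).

Answer: A676K,D166P,H476G

Derivation:
At Theta: gained [] -> total []
At Alpha: gained ['A676K', 'D166P', 'H476G'] -> total ['A676K', 'D166P', 'H476G']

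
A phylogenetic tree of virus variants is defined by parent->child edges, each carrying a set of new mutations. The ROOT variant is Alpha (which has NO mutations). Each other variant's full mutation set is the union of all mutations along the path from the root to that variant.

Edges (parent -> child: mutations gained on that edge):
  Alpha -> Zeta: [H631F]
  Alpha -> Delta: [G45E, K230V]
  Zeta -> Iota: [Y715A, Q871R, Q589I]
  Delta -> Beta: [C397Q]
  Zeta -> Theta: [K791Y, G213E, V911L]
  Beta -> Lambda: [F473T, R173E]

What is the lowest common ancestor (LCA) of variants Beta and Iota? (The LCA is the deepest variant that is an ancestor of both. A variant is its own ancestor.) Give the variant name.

Answer: Alpha

Derivation:
Path from root to Beta: Alpha -> Delta -> Beta
  ancestors of Beta: {Alpha, Delta, Beta}
Path from root to Iota: Alpha -> Zeta -> Iota
  ancestors of Iota: {Alpha, Zeta, Iota}
Common ancestors: {Alpha}
Walk up from Iota: Iota (not in ancestors of Beta), Zeta (not in ancestors of Beta), Alpha (in ancestors of Beta)
Deepest common ancestor (LCA) = Alpha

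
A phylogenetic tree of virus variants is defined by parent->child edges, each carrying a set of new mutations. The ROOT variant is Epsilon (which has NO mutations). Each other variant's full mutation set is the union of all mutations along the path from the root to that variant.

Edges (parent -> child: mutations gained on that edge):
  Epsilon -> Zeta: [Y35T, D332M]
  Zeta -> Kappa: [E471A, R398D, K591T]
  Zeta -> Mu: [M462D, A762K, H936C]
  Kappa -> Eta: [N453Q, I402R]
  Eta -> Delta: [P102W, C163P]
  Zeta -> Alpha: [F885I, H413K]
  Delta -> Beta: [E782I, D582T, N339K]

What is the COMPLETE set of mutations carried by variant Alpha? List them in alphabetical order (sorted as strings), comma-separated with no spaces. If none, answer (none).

At Epsilon: gained [] -> total []
At Zeta: gained ['Y35T', 'D332M'] -> total ['D332M', 'Y35T']
At Alpha: gained ['F885I', 'H413K'] -> total ['D332M', 'F885I', 'H413K', 'Y35T']

Answer: D332M,F885I,H413K,Y35T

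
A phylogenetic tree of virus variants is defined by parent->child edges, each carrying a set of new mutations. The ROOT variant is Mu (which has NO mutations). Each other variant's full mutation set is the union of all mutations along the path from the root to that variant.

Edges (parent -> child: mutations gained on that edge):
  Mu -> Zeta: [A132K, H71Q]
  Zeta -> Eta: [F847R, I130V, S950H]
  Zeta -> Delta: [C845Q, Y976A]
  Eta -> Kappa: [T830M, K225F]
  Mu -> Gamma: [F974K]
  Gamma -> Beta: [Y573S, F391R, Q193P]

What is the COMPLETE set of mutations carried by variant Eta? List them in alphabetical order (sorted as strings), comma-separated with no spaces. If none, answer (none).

At Mu: gained [] -> total []
At Zeta: gained ['A132K', 'H71Q'] -> total ['A132K', 'H71Q']
At Eta: gained ['F847R', 'I130V', 'S950H'] -> total ['A132K', 'F847R', 'H71Q', 'I130V', 'S950H']

Answer: A132K,F847R,H71Q,I130V,S950H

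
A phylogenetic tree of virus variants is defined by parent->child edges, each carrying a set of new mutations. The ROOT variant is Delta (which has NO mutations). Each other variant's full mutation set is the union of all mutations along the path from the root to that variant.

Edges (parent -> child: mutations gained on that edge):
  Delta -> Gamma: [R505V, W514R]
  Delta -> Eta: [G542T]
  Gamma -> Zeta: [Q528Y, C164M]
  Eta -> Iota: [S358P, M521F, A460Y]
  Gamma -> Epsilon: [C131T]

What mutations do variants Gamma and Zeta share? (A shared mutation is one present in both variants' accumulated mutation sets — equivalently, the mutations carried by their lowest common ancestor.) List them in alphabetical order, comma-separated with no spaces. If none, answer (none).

Accumulating mutations along path to Gamma:
  At Delta: gained [] -> total []
  At Gamma: gained ['R505V', 'W514R'] -> total ['R505V', 'W514R']
Mutations(Gamma) = ['R505V', 'W514R']
Accumulating mutations along path to Zeta:
  At Delta: gained [] -> total []
  At Gamma: gained ['R505V', 'W514R'] -> total ['R505V', 'W514R']
  At Zeta: gained ['Q528Y', 'C164M'] -> total ['C164M', 'Q528Y', 'R505V', 'W514R']
Mutations(Zeta) = ['C164M', 'Q528Y', 'R505V', 'W514R']
Intersection: ['R505V', 'W514R'] ∩ ['C164M', 'Q528Y', 'R505V', 'W514R'] = ['R505V', 'W514R']

Answer: R505V,W514R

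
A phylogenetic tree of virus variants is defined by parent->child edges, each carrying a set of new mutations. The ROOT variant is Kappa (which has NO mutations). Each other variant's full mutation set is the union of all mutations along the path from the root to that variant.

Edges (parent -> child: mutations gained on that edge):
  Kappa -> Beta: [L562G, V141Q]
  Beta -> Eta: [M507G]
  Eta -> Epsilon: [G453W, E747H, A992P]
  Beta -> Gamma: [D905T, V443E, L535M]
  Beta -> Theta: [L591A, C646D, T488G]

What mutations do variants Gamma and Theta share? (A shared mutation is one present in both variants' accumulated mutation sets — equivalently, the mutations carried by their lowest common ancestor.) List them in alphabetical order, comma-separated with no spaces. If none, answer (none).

Answer: L562G,V141Q

Derivation:
Accumulating mutations along path to Gamma:
  At Kappa: gained [] -> total []
  At Beta: gained ['L562G', 'V141Q'] -> total ['L562G', 'V141Q']
  At Gamma: gained ['D905T', 'V443E', 'L535M'] -> total ['D905T', 'L535M', 'L562G', 'V141Q', 'V443E']
Mutations(Gamma) = ['D905T', 'L535M', 'L562G', 'V141Q', 'V443E']
Accumulating mutations along path to Theta:
  At Kappa: gained [] -> total []
  At Beta: gained ['L562G', 'V141Q'] -> total ['L562G', 'V141Q']
  At Theta: gained ['L591A', 'C646D', 'T488G'] -> total ['C646D', 'L562G', 'L591A', 'T488G', 'V141Q']
Mutations(Theta) = ['C646D', 'L562G', 'L591A', 'T488G', 'V141Q']
Intersection: ['D905T', 'L535M', 'L562G', 'V141Q', 'V443E'] ∩ ['C646D', 'L562G', 'L591A', 'T488G', 'V141Q'] = ['L562G', 'V141Q']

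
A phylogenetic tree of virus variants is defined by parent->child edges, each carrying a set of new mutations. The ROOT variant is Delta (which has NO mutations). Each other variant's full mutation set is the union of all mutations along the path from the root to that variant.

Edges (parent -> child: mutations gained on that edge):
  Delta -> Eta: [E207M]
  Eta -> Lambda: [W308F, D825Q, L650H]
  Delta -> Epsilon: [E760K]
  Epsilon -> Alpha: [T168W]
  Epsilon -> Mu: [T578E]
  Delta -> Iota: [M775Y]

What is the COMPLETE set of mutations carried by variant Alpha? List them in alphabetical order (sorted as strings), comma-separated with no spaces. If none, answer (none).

At Delta: gained [] -> total []
At Epsilon: gained ['E760K'] -> total ['E760K']
At Alpha: gained ['T168W'] -> total ['E760K', 'T168W']

Answer: E760K,T168W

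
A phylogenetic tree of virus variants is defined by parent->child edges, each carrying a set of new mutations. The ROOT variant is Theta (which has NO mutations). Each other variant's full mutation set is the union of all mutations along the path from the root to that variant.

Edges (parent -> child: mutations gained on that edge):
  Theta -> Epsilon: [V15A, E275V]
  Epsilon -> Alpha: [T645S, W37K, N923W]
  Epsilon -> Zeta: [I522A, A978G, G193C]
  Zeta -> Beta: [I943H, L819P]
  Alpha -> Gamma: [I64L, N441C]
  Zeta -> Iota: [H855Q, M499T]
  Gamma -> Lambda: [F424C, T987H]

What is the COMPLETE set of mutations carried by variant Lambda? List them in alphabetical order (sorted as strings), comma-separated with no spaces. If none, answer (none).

At Theta: gained [] -> total []
At Epsilon: gained ['V15A', 'E275V'] -> total ['E275V', 'V15A']
At Alpha: gained ['T645S', 'W37K', 'N923W'] -> total ['E275V', 'N923W', 'T645S', 'V15A', 'W37K']
At Gamma: gained ['I64L', 'N441C'] -> total ['E275V', 'I64L', 'N441C', 'N923W', 'T645S', 'V15A', 'W37K']
At Lambda: gained ['F424C', 'T987H'] -> total ['E275V', 'F424C', 'I64L', 'N441C', 'N923W', 'T645S', 'T987H', 'V15A', 'W37K']

Answer: E275V,F424C,I64L,N441C,N923W,T645S,T987H,V15A,W37K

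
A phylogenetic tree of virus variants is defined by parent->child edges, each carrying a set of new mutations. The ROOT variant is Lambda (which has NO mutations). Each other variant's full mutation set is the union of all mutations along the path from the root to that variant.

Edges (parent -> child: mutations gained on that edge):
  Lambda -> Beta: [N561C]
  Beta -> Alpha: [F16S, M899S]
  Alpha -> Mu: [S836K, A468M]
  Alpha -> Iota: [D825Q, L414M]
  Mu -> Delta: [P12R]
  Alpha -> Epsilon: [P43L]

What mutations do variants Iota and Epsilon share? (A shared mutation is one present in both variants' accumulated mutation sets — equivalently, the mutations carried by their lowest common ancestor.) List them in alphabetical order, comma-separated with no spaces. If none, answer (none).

Accumulating mutations along path to Iota:
  At Lambda: gained [] -> total []
  At Beta: gained ['N561C'] -> total ['N561C']
  At Alpha: gained ['F16S', 'M899S'] -> total ['F16S', 'M899S', 'N561C']
  At Iota: gained ['D825Q', 'L414M'] -> total ['D825Q', 'F16S', 'L414M', 'M899S', 'N561C']
Mutations(Iota) = ['D825Q', 'F16S', 'L414M', 'M899S', 'N561C']
Accumulating mutations along path to Epsilon:
  At Lambda: gained [] -> total []
  At Beta: gained ['N561C'] -> total ['N561C']
  At Alpha: gained ['F16S', 'M899S'] -> total ['F16S', 'M899S', 'N561C']
  At Epsilon: gained ['P43L'] -> total ['F16S', 'M899S', 'N561C', 'P43L']
Mutations(Epsilon) = ['F16S', 'M899S', 'N561C', 'P43L']
Intersection: ['D825Q', 'F16S', 'L414M', 'M899S', 'N561C'] ∩ ['F16S', 'M899S', 'N561C', 'P43L'] = ['F16S', 'M899S', 'N561C']

Answer: F16S,M899S,N561C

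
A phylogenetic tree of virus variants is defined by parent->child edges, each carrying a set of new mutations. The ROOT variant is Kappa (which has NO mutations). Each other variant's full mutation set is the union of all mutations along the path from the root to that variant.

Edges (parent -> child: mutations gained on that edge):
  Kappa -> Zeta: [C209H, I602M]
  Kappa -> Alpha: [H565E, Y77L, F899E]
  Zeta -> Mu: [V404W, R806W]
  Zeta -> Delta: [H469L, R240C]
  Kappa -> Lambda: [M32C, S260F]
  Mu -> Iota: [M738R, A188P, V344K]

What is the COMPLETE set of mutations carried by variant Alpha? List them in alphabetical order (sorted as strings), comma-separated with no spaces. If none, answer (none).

Answer: F899E,H565E,Y77L

Derivation:
At Kappa: gained [] -> total []
At Alpha: gained ['H565E', 'Y77L', 'F899E'] -> total ['F899E', 'H565E', 'Y77L']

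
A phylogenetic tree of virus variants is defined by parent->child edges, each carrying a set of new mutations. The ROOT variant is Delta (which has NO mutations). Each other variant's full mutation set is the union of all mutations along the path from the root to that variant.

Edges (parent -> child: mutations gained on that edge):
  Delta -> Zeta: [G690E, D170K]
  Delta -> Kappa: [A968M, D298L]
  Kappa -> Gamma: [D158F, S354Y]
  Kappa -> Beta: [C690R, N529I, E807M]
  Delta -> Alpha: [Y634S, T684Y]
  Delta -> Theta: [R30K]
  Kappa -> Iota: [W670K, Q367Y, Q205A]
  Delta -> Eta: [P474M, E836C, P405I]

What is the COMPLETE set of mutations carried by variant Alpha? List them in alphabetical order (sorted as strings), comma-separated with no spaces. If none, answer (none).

Answer: T684Y,Y634S

Derivation:
At Delta: gained [] -> total []
At Alpha: gained ['Y634S', 'T684Y'] -> total ['T684Y', 'Y634S']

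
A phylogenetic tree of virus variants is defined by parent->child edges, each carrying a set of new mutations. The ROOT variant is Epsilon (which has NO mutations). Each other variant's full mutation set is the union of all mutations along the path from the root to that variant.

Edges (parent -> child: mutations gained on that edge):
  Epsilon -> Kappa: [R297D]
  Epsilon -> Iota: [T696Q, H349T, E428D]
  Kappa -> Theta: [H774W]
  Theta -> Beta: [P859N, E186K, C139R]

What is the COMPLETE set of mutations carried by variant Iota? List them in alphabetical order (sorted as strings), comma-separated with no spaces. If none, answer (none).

At Epsilon: gained [] -> total []
At Iota: gained ['T696Q', 'H349T', 'E428D'] -> total ['E428D', 'H349T', 'T696Q']

Answer: E428D,H349T,T696Q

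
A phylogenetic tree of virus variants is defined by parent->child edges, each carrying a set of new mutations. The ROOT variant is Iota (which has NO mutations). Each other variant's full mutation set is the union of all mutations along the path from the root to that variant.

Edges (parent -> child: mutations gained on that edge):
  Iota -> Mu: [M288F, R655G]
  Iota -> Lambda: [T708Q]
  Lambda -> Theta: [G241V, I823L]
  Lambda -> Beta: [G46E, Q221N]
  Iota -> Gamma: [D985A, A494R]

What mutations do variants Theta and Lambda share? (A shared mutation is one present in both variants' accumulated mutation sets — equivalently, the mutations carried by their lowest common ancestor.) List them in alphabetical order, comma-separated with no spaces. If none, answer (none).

Answer: T708Q

Derivation:
Accumulating mutations along path to Theta:
  At Iota: gained [] -> total []
  At Lambda: gained ['T708Q'] -> total ['T708Q']
  At Theta: gained ['G241V', 'I823L'] -> total ['G241V', 'I823L', 'T708Q']
Mutations(Theta) = ['G241V', 'I823L', 'T708Q']
Accumulating mutations along path to Lambda:
  At Iota: gained [] -> total []
  At Lambda: gained ['T708Q'] -> total ['T708Q']
Mutations(Lambda) = ['T708Q']
Intersection: ['G241V', 'I823L', 'T708Q'] ∩ ['T708Q'] = ['T708Q']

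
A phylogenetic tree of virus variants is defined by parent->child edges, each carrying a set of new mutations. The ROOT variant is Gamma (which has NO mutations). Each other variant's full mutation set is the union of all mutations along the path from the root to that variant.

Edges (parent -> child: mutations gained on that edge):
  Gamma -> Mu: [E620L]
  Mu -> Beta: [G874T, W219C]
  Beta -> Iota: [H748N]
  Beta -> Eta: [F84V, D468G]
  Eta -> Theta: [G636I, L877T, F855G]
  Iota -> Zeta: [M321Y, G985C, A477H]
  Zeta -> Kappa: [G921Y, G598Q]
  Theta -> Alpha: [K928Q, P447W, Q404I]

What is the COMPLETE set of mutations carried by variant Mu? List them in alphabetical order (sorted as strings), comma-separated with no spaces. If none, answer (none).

At Gamma: gained [] -> total []
At Mu: gained ['E620L'] -> total ['E620L']

Answer: E620L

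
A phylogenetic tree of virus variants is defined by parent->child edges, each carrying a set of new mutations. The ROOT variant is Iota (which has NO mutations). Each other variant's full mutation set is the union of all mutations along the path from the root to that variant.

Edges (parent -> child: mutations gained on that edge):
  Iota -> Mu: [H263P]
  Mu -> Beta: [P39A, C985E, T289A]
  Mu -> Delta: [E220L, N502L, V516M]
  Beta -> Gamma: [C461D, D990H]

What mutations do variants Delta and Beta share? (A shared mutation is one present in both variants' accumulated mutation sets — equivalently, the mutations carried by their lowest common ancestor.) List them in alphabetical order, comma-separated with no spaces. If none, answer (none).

Answer: H263P

Derivation:
Accumulating mutations along path to Delta:
  At Iota: gained [] -> total []
  At Mu: gained ['H263P'] -> total ['H263P']
  At Delta: gained ['E220L', 'N502L', 'V516M'] -> total ['E220L', 'H263P', 'N502L', 'V516M']
Mutations(Delta) = ['E220L', 'H263P', 'N502L', 'V516M']
Accumulating mutations along path to Beta:
  At Iota: gained [] -> total []
  At Mu: gained ['H263P'] -> total ['H263P']
  At Beta: gained ['P39A', 'C985E', 'T289A'] -> total ['C985E', 'H263P', 'P39A', 'T289A']
Mutations(Beta) = ['C985E', 'H263P', 'P39A', 'T289A']
Intersection: ['E220L', 'H263P', 'N502L', 'V516M'] ∩ ['C985E', 'H263P', 'P39A', 'T289A'] = ['H263P']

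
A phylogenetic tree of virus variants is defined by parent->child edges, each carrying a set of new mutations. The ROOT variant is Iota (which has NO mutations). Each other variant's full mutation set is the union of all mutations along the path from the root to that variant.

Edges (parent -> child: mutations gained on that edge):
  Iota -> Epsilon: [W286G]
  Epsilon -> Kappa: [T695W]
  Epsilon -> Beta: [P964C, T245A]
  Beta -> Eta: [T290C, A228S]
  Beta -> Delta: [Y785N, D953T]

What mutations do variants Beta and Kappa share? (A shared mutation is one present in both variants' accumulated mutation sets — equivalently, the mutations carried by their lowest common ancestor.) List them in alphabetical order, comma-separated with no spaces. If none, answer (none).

Accumulating mutations along path to Beta:
  At Iota: gained [] -> total []
  At Epsilon: gained ['W286G'] -> total ['W286G']
  At Beta: gained ['P964C', 'T245A'] -> total ['P964C', 'T245A', 'W286G']
Mutations(Beta) = ['P964C', 'T245A', 'W286G']
Accumulating mutations along path to Kappa:
  At Iota: gained [] -> total []
  At Epsilon: gained ['W286G'] -> total ['W286G']
  At Kappa: gained ['T695W'] -> total ['T695W', 'W286G']
Mutations(Kappa) = ['T695W', 'W286G']
Intersection: ['P964C', 'T245A', 'W286G'] ∩ ['T695W', 'W286G'] = ['W286G']

Answer: W286G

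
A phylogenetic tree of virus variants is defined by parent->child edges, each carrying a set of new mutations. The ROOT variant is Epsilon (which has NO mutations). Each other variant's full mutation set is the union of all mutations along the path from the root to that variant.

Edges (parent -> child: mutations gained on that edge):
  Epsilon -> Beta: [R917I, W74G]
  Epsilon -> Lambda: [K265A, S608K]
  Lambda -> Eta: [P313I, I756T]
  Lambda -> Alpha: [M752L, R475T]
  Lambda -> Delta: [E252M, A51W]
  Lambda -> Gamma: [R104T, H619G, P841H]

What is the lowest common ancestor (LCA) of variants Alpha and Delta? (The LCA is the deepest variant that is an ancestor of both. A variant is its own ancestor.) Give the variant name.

Answer: Lambda

Derivation:
Path from root to Alpha: Epsilon -> Lambda -> Alpha
  ancestors of Alpha: {Epsilon, Lambda, Alpha}
Path from root to Delta: Epsilon -> Lambda -> Delta
  ancestors of Delta: {Epsilon, Lambda, Delta}
Common ancestors: {Epsilon, Lambda}
Walk up from Delta: Delta (not in ancestors of Alpha), Lambda (in ancestors of Alpha), Epsilon (in ancestors of Alpha)
Deepest common ancestor (LCA) = Lambda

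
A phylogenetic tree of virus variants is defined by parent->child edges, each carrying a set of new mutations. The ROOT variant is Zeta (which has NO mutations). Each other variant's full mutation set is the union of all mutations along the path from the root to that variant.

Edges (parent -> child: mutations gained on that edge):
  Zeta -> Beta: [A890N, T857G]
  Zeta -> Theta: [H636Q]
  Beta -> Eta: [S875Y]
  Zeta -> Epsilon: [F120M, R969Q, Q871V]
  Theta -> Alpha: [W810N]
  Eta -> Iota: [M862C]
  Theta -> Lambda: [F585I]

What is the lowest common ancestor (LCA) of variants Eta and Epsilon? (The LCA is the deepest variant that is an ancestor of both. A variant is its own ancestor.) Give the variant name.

Answer: Zeta

Derivation:
Path from root to Eta: Zeta -> Beta -> Eta
  ancestors of Eta: {Zeta, Beta, Eta}
Path from root to Epsilon: Zeta -> Epsilon
  ancestors of Epsilon: {Zeta, Epsilon}
Common ancestors: {Zeta}
Walk up from Epsilon: Epsilon (not in ancestors of Eta), Zeta (in ancestors of Eta)
Deepest common ancestor (LCA) = Zeta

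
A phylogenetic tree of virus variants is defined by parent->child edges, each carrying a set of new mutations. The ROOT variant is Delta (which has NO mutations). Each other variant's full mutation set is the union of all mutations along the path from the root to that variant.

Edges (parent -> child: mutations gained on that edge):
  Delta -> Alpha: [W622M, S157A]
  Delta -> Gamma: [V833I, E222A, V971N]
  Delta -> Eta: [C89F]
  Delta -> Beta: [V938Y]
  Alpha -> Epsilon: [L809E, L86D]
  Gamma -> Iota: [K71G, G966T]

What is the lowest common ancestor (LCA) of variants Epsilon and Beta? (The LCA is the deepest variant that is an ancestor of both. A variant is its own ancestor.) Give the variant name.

Path from root to Epsilon: Delta -> Alpha -> Epsilon
  ancestors of Epsilon: {Delta, Alpha, Epsilon}
Path from root to Beta: Delta -> Beta
  ancestors of Beta: {Delta, Beta}
Common ancestors: {Delta}
Walk up from Beta: Beta (not in ancestors of Epsilon), Delta (in ancestors of Epsilon)
Deepest common ancestor (LCA) = Delta

Answer: Delta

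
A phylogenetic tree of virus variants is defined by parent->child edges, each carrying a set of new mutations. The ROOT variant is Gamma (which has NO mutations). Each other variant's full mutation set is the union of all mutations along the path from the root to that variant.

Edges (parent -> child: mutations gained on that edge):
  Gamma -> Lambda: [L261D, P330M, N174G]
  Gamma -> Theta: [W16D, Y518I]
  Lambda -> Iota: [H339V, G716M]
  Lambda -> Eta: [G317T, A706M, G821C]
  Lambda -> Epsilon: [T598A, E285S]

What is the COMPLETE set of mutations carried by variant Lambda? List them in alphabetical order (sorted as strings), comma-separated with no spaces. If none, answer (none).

At Gamma: gained [] -> total []
At Lambda: gained ['L261D', 'P330M', 'N174G'] -> total ['L261D', 'N174G', 'P330M']

Answer: L261D,N174G,P330M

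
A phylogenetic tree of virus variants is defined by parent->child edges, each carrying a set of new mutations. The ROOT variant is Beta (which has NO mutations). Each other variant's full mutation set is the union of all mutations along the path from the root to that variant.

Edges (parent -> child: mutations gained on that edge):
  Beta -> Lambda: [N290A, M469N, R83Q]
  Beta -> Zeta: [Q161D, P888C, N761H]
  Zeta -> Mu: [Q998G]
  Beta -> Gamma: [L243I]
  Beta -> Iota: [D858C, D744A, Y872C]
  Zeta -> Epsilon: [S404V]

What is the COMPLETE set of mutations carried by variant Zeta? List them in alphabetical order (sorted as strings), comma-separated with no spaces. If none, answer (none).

Answer: N761H,P888C,Q161D

Derivation:
At Beta: gained [] -> total []
At Zeta: gained ['Q161D', 'P888C', 'N761H'] -> total ['N761H', 'P888C', 'Q161D']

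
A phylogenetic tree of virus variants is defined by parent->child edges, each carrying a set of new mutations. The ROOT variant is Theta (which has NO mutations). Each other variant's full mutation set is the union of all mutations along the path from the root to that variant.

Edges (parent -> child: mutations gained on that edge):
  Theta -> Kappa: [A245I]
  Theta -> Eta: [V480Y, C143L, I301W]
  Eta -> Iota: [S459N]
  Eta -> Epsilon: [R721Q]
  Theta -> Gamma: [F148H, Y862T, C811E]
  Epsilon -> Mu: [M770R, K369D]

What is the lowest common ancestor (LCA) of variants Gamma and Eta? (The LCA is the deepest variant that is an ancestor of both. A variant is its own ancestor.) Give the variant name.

Answer: Theta

Derivation:
Path from root to Gamma: Theta -> Gamma
  ancestors of Gamma: {Theta, Gamma}
Path from root to Eta: Theta -> Eta
  ancestors of Eta: {Theta, Eta}
Common ancestors: {Theta}
Walk up from Eta: Eta (not in ancestors of Gamma), Theta (in ancestors of Gamma)
Deepest common ancestor (LCA) = Theta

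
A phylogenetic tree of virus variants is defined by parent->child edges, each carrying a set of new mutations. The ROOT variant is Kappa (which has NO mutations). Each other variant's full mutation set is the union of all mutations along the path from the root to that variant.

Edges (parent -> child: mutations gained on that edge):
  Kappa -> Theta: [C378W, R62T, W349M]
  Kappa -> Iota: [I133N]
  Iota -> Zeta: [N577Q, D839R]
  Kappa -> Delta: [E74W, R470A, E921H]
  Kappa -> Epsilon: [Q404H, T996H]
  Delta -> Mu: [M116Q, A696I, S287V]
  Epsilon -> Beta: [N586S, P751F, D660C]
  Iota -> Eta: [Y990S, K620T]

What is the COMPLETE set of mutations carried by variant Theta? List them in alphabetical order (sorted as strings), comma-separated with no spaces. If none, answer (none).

At Kappa: gained [] -> total []
At Theta: gained ['C378W', 'R62T', 'W349M'] -> total ['C378W', 'R62T', 'W349M']

Answer: C378W,R62T,W349M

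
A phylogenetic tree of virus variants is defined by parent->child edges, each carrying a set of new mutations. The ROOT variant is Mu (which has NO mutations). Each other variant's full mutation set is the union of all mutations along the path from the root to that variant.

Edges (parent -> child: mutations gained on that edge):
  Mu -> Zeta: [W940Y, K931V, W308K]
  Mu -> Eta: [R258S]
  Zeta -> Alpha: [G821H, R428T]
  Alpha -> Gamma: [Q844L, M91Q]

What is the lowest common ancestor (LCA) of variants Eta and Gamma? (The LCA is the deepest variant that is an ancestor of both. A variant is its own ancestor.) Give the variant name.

Answer: Mu

Derivation:
Path from root to Eta: Mu -> Eta
  ancestors of Eta: {Mu, Eta}
Path from root to Gamma: Mu -> Zeta -> Alpha -> Gamma
  ancestors of Gamma: {Mu, Zeta, Alpha, Gamma}
Common ancestors: {Mu}
Walk up from Gamma: Gamma (not in ancestors of Eta), Alpha (not in ancestors of Eta), Zeta (not in ancestors of Eta), Mu (in ancestors of Eta)
Deepest common ancestor (LCA) = Mu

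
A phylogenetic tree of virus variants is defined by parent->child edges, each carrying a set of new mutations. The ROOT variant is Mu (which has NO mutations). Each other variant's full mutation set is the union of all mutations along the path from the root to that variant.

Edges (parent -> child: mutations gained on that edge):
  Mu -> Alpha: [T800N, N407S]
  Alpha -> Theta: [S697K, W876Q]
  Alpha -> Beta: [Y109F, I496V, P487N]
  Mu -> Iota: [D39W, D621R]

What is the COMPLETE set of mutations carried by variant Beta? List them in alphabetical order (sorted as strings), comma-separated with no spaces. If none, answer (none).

At Mu: gained [] -> total []
At Alpha: gained ['T800N', 'N407S'] -> total ['N407S', 'T800N']
At Beta: gained ['Y109F', 'I496V', 'P487N'] -> total ['I496V', 'N407S', 'P487N', 'T800N', 'Y109F']

Answer: I496V,N407S,P487N,T800N,Y109F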